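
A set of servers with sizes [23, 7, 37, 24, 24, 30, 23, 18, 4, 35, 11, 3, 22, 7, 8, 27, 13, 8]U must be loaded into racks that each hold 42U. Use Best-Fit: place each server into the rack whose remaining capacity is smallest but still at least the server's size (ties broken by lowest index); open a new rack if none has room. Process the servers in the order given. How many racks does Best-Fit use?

23U → rack 1 (remaining 19U)
7U → rack 1 (remaining 12U)
37U → rack 2 (remaining 5U)
24U → rack 3 (remaining 18U)
24U → rack 4 (remaining 18U)
30U → rack 5 (remaining 12U)
23U → rack 6 (remaining 19U)
18U → rack 3 (remaining 0U)
4U → rack 2 (remaining 1U)
35U → rack 7 (remaining 7U)
11U → rack 1 (remaining 1U)
3U → rack 7 (remaining 4U)
22U → rack 8 (remaining 20U)
7U → rack 5 (remaining 5U)
8U → rack 4 (remaining 10U)
27U → rack 9 (remaining 15U)
13U → rack 9 (remaining 2U)
8U → rack 4 (remaining 2U)

9 racks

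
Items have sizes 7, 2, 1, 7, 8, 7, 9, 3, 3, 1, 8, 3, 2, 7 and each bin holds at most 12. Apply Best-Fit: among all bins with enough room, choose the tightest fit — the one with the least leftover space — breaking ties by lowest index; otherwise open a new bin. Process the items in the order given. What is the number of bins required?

Put 7 in bin 1; 5 remain.
Put 2 in bin 1; 3 remain.
Put 1 in bin 1; 2 remain.
Put 7 in bin 2; 5 remain.
Put 8 in bin 3; 4 remain.
Put 7 in bin 4; 5 remain.
Put 9 in bin 5; 3 remain.
Put 3 in bin 5; 0 remain.
Put 3 in bin 3; 1 remain.
Put 1 in bin 3; 0 remain.
Put 8 in bin 6; 4 remain.
Put 3 in bin 6; 1 remain.
Put 2 in bin 1; 0 remain.
Put 7 in bin 7; 5 remain.

7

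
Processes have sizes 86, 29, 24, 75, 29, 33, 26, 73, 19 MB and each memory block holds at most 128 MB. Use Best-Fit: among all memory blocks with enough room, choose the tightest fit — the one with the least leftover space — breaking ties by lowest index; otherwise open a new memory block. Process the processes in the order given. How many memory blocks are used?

memory block 1: place 86 MB, 42 MB left
memory block 1: place 29 MB, 13 MB left
memory block 2: place 24 MB, 104 MB left
memory block 2: place 75 MB, 29 MB left
memory block 2: place 29 MB, 0 MB left
memory block 3: place 33 MB, 95 MB left
memory block 3: place 26 MB, 69 MB left
memory block 4: place 73 MB, 55 MB left
memory block 4: place 19 MB, 36 MB left

4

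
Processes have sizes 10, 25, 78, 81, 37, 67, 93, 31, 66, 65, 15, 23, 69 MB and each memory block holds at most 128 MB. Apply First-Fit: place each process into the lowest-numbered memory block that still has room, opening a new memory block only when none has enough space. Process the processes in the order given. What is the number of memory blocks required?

10 MB → memory block 1 (remaining 118 MB)
25 MB → memory block 1 (remaining 93 MB)
78 MB → memory block 1 (remaining 15 MB)
81 MB → memory block 2 (remaining 47 MB)
37 MB → memory block 2 (remaining 10 MB)
67 MB → memory block 3 (remaining 61 MB)
93 MB → memory block 4 (remaining 35 MB)
31 MB → memory block 3 (remaining 30 MB)
66 MB → memory block 5 (remaining 62 MB)
65 MB → memory block 6 (remaining 63 MB)
15 MB → memory block 1 (remaining 0 MB)
23 MB → memory block 3 (remaining 7 MB)
69 MB → memory block 7 (remaining 59 MB)
Final memory blocks: [10,25,78,15] [81,37] [67,31,23] [93] [66] [65] [69].

7 memory blocks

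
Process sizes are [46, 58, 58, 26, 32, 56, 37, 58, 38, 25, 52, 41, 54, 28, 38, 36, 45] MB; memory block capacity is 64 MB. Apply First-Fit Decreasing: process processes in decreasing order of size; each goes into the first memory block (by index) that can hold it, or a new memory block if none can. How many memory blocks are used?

Sorted descending: 58, 58, 58, 56, 54, 52, 46, 45, 41, 38, 38, 37, 36, 32, 28, 26, 25.
Put 58 MB in memory block 1; 6 MB remain.
Put 58 MB in memory block 2; 6 MB remain.
Put 58 MB in memory block 3; 6 MB remain.
Put 56 MB in memory block 4; 8 MB remain.
Put 54 MB in memory block 5; 10 MB remain.
Put 52 MB in memory block 6; 12 MB remain.
Put 46 MB in memory block 7; 18 MB remain.
Put 45 MB in memory block 8; 19 MB remain.
Put 41 MB in memory block 9; 23 MB remain.
Put 38 MB in memory block 10; 26 MB remain.
Put 38 MB in memory block 11; 26 MB remain.
Put 37 MB in memory block 12; 27 MB remain.
Put 36 MB in memory block 13; 28 MB remain.
Put 32 MB in memory block 14; 32 MB remain.
Put 28 MB in memory block 13; 0 MB remain.
Put 26 MB in memory block 10; 0 MB remain.
Put 25 MB in memory block 11; 1 MB remain.
Final memory blocks: [58] [58] [58] [56] [54] [52] [46] [45] [41] [38,26] [38,25] [37] [36,28] [32].

14 memory blocks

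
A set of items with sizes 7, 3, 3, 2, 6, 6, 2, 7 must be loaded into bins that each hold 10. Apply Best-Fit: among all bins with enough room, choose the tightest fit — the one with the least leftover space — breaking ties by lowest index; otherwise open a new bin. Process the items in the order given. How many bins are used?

5

7 → bin 1 (remaining 3)
3 → bin 1 (remaining 0)
3 → bin 2 (remaining 7)
2 → bin 2 (remaining 5)
6 → bin 3 (remaining 4)
6 → bin 4 (remaining 4)
2 → bin 3 (remaining 2)
7 → bin 5 (remaining 3)
Final bins: [7,3] [3,2] [6,2] [6] [7].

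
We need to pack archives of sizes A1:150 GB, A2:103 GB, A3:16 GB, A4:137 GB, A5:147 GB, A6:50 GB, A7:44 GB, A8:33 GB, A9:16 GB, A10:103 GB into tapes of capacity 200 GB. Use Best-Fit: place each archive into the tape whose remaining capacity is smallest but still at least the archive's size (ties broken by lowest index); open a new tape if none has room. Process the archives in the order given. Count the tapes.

5

Put A1 (150 GB) in tape 1; 50 GB remain.
Put A2 (103 GB) in tape 2; 97 GB remain.
Put A3 (16 GB) in tape 1; 34 GB remain.
Put A4 (137 GB) in tape 3; 63 GB remain.
Put A5 (147 GB) in tape 4; 53 GB remain.
Put A6 (50 GB) in tape 4; 3 GB remain.
Put A7 (44 GB) in tape 3; 19 GB remain.
Put A8 (33 GB) in tape 1; 1 GB remain.
Put A9 (16 GB) in tape 3; 3 GB remain.
Put A10 (103 GB) in tape 5; 97 GB remain.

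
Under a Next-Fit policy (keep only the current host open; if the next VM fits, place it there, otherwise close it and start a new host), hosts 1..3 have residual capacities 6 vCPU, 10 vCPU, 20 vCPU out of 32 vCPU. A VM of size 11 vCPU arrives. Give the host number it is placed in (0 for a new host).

3

Next-Fit only looks at host 3, which has 20 vCPU free.
11 vCPU fits there.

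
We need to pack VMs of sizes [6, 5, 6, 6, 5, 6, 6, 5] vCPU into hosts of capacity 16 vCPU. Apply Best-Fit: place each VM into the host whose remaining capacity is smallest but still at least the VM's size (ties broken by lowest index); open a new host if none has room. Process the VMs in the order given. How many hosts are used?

Put 6 vCPU in host 1; 10 vCPU remain.
Put 5 vCPU in host 1; 5 vCPU remain.
Put 6 vCPU in host 2; 10 vCPU remain.
Put 6 vCPU in host 2; 4 vCPU remain.
Put 5 vCPU in host 1; 0 vCPU remain.
Put 6 vCPU in host 3; 10 vCPU remain.
Put 6 vCPU in host 3; 4 vCPU remain.
Put 5 vCPU in host 4; 11 vCPU remain.
Final hosts: [6,5,5] [6,6] [6,6] [5].

4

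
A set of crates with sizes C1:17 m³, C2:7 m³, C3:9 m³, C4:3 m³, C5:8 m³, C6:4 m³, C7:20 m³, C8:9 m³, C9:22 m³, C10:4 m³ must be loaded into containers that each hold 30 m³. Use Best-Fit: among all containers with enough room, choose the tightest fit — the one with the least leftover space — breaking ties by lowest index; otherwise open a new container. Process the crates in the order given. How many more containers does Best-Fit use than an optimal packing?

0

Best-Fit: [17,7,3] [9,8,4,9] [20] [22,4] → 4 containers.
Total size 103 m³; any packing needs at least ⌈103/30⌉ = 4 containers.
So 4 is already optimal.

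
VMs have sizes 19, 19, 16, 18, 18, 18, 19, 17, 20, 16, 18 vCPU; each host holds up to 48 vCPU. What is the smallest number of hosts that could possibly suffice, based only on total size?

5

Total size = 19 + 19 + 16 + 18 + 18 + 18 + 19 + 17 + 20 + 16 + 18 = 198 vCPU.
⌈198 / 48⌉ = 5.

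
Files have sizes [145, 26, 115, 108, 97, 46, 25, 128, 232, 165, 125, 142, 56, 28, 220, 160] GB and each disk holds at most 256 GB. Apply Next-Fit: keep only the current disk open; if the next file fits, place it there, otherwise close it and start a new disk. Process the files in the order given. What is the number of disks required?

10

disk 1: place 145 GB, 111 GB left
disk 1: place 26 GB, 85 GB left
disk 2: place 115 GB, 141 GB left
disk 2: place 108 GB, 33 GB left
disk 3: place 97 GB, 159 GB left
disk 3: place 46 GB, 113 GB left
disk 3: place 25 GB, 88 GB left
disk 4: place 128 GB, 128 GB left
disk 5: place 232 GB, 24 GB left
disk 6: place 165 GB, 91 GB left
disk 7: place 125 GB, 131 GB left
disk 8: place 142 GB, 114 GB left
disk 8: place 56 GB, 58 GB left
disk 8: place 28 GB, 30 GB left
disk 9: place 220 GB, 36 GB left
disk 10: place 160 GB, 96 GB left
Final disks: [145,26] [115,108] [97,46,25] [128] [232] [165] [125] [142,56,28] [220] [160].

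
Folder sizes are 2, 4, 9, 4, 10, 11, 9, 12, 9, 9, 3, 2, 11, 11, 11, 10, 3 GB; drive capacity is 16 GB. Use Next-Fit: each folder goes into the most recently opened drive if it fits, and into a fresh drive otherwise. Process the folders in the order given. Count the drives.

2 GB → drive 1 (remaining 14 GB)
4 GB → drive 1 (remaining 10 GB)
9 GB → drive 1 (remaining 1 GB)
4 GB → drive 2 (remaining 12 GB)
10 GB → drive 2 (remaining 2 GB)
11 GB → drive 3 (remaining 5 GB)
9 GB → drive 4 (remaining 7 GB)
12 GB → drive 5 (remaining 4 GB)
9 GB → drive 6 (remaining 7 GB)
9 GB → drive 7 (remaining 7 GB)
3 GB → drive 7 (remaining 4 GB)
2 GB → drive 7 (remaining 2 GB)
11 GB → drive 8 (remaining 5 GB)
11 GB → drive 9 (remaining 5 GB)
11 GB → drive 10 (remaining 5 GB)
10 GB → drive 11 (remaining 6 GB)
3 GB → drive 11 (remaining 3 GB)

11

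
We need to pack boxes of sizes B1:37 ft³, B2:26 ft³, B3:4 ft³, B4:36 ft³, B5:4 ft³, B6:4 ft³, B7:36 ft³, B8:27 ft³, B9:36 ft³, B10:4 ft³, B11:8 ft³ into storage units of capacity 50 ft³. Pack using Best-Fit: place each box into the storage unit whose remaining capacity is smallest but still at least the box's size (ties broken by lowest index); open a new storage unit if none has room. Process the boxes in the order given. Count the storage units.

6 storage units

B1 (37 ft³) → storage unit 1 (remaining 13 ft³)
B2 (26 ft³) → storage unit 2 (remaining 24 ft³)
B3 (4 ft³) → storage unit 1 (remaining 9 ft³)
B4 (36 ft³) → storage unit 3 (remaining 14 ft³)
B5 (4 ft³) → storage unit 1 (remaining 5 ft³)
B6 (4 ft³) → storage unit 1 (remaining 1 ft³)
B7 (36 ft³) → storage unit 4 (remaining 14 ft³)
B8 (27 ft³) → storage unit 5 (remaining 23 ft³)
B9 (36 ft³) → storage unit 6 (remaining 14 ft³)
B10 (4 ft³) → storage unit 3 (remaining 10 ft³)
B11 (8 ft³) → storage unit 3 (remaining 2 ft³)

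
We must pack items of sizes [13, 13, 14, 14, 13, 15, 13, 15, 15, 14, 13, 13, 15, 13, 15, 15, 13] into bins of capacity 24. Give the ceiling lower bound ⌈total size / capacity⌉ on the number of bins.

Total size = 13 + 13 + 14 + 14 + 13 + 15 + 13 + 15 + 15 + 14 + 13 + 13 + 15 + 13 + 15 + 15 + 13 = 236.
⌈236 / 24⌉ = 10.

10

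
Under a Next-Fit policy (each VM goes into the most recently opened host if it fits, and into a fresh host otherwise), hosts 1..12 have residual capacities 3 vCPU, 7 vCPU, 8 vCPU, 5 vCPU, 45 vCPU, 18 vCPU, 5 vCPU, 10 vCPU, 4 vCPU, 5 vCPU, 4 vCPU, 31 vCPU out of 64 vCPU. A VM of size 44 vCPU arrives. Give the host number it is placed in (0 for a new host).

Next-Fit only looks at host 12, which has 31 vCPU free.
44 vCPU does not fit, so a new host is opened.

0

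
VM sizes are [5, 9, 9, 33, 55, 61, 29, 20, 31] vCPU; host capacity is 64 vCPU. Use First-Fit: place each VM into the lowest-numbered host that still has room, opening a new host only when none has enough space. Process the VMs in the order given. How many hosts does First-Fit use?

Put 5 vCPU in host 1; 59 vCPU remain.
Put 9 vCPU in host 1; 50 vCPU remain.
Put 9 vCPU in host 1; 41 vCPU remain.
Put 33 vCPU in host 1; 8 vCPU remain.
Put 55 vCPU in host 2; 9 vCPU remain.
Put 61 vCPU in host 3; 3 vCPU remain.
Put 29 vCPU in host 4; 35 vCPU remain.
Put 20 vCPU in host 4; 15 vCPU remain.
Put 31 vCPU in host 5; 33 vCPU remain.

5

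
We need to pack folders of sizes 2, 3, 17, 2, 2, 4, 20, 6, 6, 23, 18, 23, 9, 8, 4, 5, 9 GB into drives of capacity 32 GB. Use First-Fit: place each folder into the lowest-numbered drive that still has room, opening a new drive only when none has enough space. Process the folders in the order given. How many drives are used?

6

Put 2 GB in drive 1; 30 GB remain.
Put 3 GB in drive 1; 27 GB remain.
Put 17 GB in drive 1; 10 GB remain.
Put 2 GB in drive 1; 8 GB remain.
Put 2 GB in drive 1; 6 GB remain.
Put 4 GB in drive 1; 2 GB remain.
Put 20 GB in drive 2; 12 GB remain.
Put 6 GB in drive 2; 6 GB remain.
Put 6 GB in drive 2; 0 GB remain.
Put 23 GB in drive 3; 9 GB remain.
Put 18 GB in drive 4; 14 GB remain.
Put 23 GB in drive 5; 9 GB remain.
Put 9 GB in drive 3; 0 GB remain.
Put 8 GB in drive 4; 6 GB remain.
Put 4 GB in drive 4; 2 GB remain.
Put 5 GB in drive 5; 4 GB remain.
Put 9 GB in drive 6; 23 GB remain.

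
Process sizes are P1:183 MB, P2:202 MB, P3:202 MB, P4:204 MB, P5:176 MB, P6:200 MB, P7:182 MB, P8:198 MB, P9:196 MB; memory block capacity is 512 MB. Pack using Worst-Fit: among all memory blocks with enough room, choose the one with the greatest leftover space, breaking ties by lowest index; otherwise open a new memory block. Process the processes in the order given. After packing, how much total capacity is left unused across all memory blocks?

817

Put P1 (183 MB) in memory block 1; 329 MB remain.
Put P2 (202 MB) in memory block 1; 127 MB remain.
Put P3 (202 MB) in memory block 2; 310 MB remain.
Put P4 (204 MB) in memory block 2; 106 MB remain.
Put P5 (176 MB) in memory block 3; 336 MB remain.
Put P6 (200 MB) in memory block 3; 136 MB remain.
Put P7 (182 MB) in memory block 4; 330 MB remain.
Put P8 (198 MB) in memory block 4; 132 MB remain.
Put P9 (196 MB) in memory block 5; 316 MB remain.
5 memory blocks × 512 MB = 2560 MB; used 1743 MB; unused 817 MB.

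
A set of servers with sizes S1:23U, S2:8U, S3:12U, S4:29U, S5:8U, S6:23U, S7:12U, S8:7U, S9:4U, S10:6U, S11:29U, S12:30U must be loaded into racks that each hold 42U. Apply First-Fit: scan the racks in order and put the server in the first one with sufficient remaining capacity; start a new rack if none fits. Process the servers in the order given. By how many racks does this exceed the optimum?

0

First-Fit: [23,8,8] [12,29] [23,12,7] [4,6,29] [30] → 5 racks.
Total size 191U; any packing needs at least ⌈191/42⌉ = 5 racks.
So 5 is already optimal.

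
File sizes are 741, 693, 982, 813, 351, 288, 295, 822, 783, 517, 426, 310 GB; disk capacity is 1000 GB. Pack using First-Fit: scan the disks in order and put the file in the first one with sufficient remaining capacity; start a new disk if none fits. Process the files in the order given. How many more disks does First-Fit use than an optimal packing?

First-Fit: [741] [693,288] [982] [813] [351,295,310] [822] [783] [517,426] → 8 disks.
Total size 7021 GB; any packing needs at least ⌈7021/1000⌉ = 8 disks.
So 8 is already optimal.

0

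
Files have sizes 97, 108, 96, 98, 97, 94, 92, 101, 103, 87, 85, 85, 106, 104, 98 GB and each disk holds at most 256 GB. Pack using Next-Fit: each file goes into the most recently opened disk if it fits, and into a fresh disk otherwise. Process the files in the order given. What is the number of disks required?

8 disks

Put 97 GB in disk 1; 159 GB remain.
Put 108 GB in disk 1; 51 GB remain.
Put 96 GB in disk 2; 160 GB remain.
Put 98 GB in disk 2; 62 GB remain.
Put 97 GB in disk 3; 159 GB remain.
Put 94 GB in disk 3; 65 GB remain.
Put 92 GB in disk 4; 164 GB remain.
Put 101 GB in disk 4; 63 GB remain.
Put 103 GB in disk 5; 153 GB remain.
Put 87 GB in disk 5; 66 GB remain.
Put 85 GB in disk 6; 171 GB remain.
Put 85 GB in disk 6; 86 GB remain.
Put 106 GB in disk 7; 150 GB remain.
Put 104 GB in disk 7; 46 GB remain.
Put 98 GB in disk 8; 158 GB remain.
Final disks: [97,108] [96,98] [97,94] [92,101] [103,87] [85,85] [106,104] [98].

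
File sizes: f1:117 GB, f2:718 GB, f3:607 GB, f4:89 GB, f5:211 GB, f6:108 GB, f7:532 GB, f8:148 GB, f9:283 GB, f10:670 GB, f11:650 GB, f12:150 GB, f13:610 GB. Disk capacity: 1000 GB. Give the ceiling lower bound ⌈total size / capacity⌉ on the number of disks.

5

Total size = 117 + 718 + 607 + 89 + 211 + 108 + 532 + 148 + 283 + 670 + 650 + 150 + 610 = 4893 GB.
⌈4893 / 1000⌉ = 5.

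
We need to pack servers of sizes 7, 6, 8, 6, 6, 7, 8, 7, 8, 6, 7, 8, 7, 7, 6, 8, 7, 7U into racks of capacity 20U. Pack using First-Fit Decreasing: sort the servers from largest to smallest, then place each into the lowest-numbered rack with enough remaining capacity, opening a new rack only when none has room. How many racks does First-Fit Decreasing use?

Sorted descending: 8, 8, 8, 8, 8, 7, 7, 7, 7, 7, 7, 7, 7, 6, 6, 6, 6, 6.
8U → rack 1 (remaining 12U)
8U → rack 1 (remaining 4U)
8U → rack 2 (remaining 12U)
8U → rack 2 (remaining 4U)
8U → rack 3 (remaining 12U)
7U → rack 3 (remaining 5U)
7U → rack 4 (remaining 13U)
7U → rack 4 (remaining 6U)
7U → rack 5 (remaining 13U)
7U → rack 5 (remaining 6U)
7U → rack 6 (remaining 13U)
7U → rack 6 (remaining 6U)
7U → rack 7 (remaining 13U)
6U → rack 4 (remaining 0U)
6U → rack 5 (remaining 0U)
6U → rack 6 (remaining 0U)
6U → rack 7 (remaining 7U)
6U → rack 7 (remaining 1U)
Final racks: [8,8] [8,8] [8,7] [7,7,6] [7,7,6] [7,7,6] [7,6,6].

7 racks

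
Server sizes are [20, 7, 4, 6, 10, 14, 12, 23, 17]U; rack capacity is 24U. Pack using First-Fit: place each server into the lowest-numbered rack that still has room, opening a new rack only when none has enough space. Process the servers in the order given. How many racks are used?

6

Put 20U in rack 1; 4U remain.
Put 7U in rack 2; 17U remain.
Put 4U in rack 1; 0U remain.
Put 6U in rack 2; 11U remain.
Put 10U in rack 2; 1U remain.
Put 14U in rack 3; 10U remain.
Put 12U in rack 4; 12U remain.
Put 23U in rack 5; 1U remain.
Put 17U in rack 6; 7U remain.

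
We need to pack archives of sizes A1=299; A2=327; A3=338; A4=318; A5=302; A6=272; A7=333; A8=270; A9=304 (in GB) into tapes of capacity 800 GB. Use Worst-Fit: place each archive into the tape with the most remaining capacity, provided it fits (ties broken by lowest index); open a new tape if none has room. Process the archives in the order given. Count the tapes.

5

tape 1: place A1 (299 GB), 501 GB left
tape 1: place A2 (327 GB), 174 GB left
tape 2: place A3 (338 GB), 462 GB left
tape 2: place A4 (318 GB), 144 GB left
tape 3: place A5 (302 GB), 498 GB left
tape 3: place A6 (272 GB), 226 GB left
tape 4: place A7 (333 GB), 467 GB left
tape 4: place A8 (270 GB), 197 GB left
tape 5: place A9 (304 GB), 496 GB left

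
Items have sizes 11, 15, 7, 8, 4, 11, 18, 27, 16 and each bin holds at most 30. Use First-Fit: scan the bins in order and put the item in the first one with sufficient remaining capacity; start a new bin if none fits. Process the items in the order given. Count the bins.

5 bins

Put 11 in bin 1; 19 remain.
Put 15 in bin 1; 4 remain.
Put 7 in bin 2; 23 remain.
Put 8 in bin 2; 15 remain.
Put 4 in bin 1; 0 remain.
Put 11 in bin 2; 4 remain.
Put 18 in bin 3; 12 remain.
Put 27 in bin 4; 3 remain.
Put 16 in bin 5; 14 remain.
Final bins: [11,15,4] [7,8,11] [18] [27] [16].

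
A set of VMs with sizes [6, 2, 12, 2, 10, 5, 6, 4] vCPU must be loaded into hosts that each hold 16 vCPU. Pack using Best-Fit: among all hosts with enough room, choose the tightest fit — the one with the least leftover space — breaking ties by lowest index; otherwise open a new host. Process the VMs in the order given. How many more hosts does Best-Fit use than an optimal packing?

1

Best-Fit: [6,2,6] [12,2] [10,5] [4] → 4 hosts.
Total size 47 vCPU; any packing needs at least ⌈47/16⌉ = 3 hosts.
An optimal packing achieves that bound: [12,4] [10,6] [6,5,2,2] → 3 hosts.
Excess: 4 − 3 = 1.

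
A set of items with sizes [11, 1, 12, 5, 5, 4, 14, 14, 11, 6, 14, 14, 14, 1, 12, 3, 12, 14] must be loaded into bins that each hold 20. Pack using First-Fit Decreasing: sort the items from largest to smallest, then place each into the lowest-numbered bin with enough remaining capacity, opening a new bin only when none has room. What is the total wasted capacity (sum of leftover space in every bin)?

Sorted descending: 14, 14, 14, 14, 14, 14, 12, 12, 12, 11, 11, 6, 5, 5, 4, 3, 1, 1.
Put 14 in bin 1; 6 remain.
Put 14 in bin 2; 6 remain.
Put 14 in bin 3; 6 remain.
Put 14 in bin 4; 6 remain.
Put 14 in bin 5; 6 remain.
Put 14 in bin 6; 6 remain.
Put 12 in bin 7; 8 remain.
Put 12 in bin 8; 8 remain.
Put 12 in bin 9; 8 remain.
Put 11 in bin 10; 9 remain.
Put 11 in bin 11; 9 remain.
Put 6 in bin 1; 0 remain.
Put 5 in bin 2; 1 remain.
Put 5 in bin 3; 1 remain.
Put 4 in bin 4; 2 remain.
Put 3 in bin 5; 3 remain.
Put 1 in bin 2; 0 remain.
Put 1 in bin 3; 0 remain.
11 bins × 20 = 220; used 167; unused 53.

53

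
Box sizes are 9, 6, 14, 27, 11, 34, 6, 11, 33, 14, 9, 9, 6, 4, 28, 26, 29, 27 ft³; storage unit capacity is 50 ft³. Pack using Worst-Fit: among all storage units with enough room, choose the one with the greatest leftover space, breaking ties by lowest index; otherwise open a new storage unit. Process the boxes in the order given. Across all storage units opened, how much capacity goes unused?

Put 9 ft³ in storage unit 1; 41 ft³ remain.
Put 6 ft³ in storage unit 1; 35 ft³ remain.
Put 14 ft³ in storage unit 1; 21 ft³ remain.
Put 27 ft³ in storage unit 2; 23 ft³ remain.
Put 11 ft³ in storage unit 2; 12 ft³ remain.
Put 34 ft³ in storage unit 3; 16 ft³ remain.
Put 6 ft³ in storage unit 1; 15 ft³ remain.
Put 11 ft³ in storage unit 3; 5 ft³ remain.
Put 33 ft³ in storage unit 4; 17 ft³ remain.
Put 14 ft³ in storage unit 4; 3 ft³ remain.
Put 9 ft³ in storage unit 1; 6 ft³ remain.
Put 9 ft³ in storage unit 2; 3 ft³ remain.
Put 6 ft³ in storage unit 1; 0 ft³ remain.
Put 4 ft³ in storage unit 3; 1 ft³ remain.
Put 28 ft³ in storage unit 5; 22 ft³ remain.
Put 26 ft³ in storage unit 6; 24 ft³ remain.
Put 29 ft³ in storage unit 7; 21 ft³ remain.
Put 27 ft³ in storage unit 8; 23 ft³ remain.
8 storage units × 50 ft³ = 400 ft³; used 303 ft³; unused 97 ft³.

97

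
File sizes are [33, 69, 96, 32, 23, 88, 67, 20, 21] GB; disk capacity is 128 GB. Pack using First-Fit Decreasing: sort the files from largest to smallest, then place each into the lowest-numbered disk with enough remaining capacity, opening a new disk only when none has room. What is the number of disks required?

Sorted descending: 96, 88, 69, 67, 33, 32, 23, 21, 20.
Put 96 GB in disk 1; 32 GB remain.
Put 88 GB in disk 2; 40 GB remain.
Put 69 GB in disk 3; 59 GB remain.
Put 67 GB in disk 4; 61 GB remain.
Put 33 GB in disk 2; 7 GB remain.
Put 32 GB in disk 1; 0 GB remain.
Put 23 GB in disk 3; 36 GB remain.
Put 21 GB in disk 3; 15 GB remain.
Put 20 GB in disk 4; 41 GB remain.
Final disks: [96,32] [88,33] [69,23,21] [67,20].

4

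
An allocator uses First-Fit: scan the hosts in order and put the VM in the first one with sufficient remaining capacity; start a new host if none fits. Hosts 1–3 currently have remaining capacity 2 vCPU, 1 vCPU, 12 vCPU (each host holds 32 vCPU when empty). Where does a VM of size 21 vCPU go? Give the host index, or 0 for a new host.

0

No host has ≥ 21 vCPU free, so a new host is opened.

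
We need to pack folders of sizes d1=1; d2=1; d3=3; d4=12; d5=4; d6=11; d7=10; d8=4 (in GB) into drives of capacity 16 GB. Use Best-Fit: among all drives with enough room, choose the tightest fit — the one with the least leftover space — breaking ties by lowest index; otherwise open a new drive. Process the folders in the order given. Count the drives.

3

Put d1 (1 GB) in drive 1; 15 GB remain.
Put d2 (1 GB) in drive 1; 14 GB remain.
Put d3 (3 GB) in drive 1; 11 GB remain.
Put d4 (12 GB) in drive 2; 4 GB remain.
Put d5 (4 GB) in drive 2; 0 GB remain.
Put d6 (11 GB) in drive 1; 0 GB remain.
Put d7 (10 GB) in drive 3; 6 GB remain.
Put d8 (4 GB) in drive 3; 2 GB remain.
Final drives: [1,1,3,11] [12,4] [10,4].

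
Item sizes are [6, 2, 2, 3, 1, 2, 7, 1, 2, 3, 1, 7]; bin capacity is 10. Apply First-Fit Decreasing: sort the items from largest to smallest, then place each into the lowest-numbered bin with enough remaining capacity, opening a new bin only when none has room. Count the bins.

4 bins

Sorted descending: 7, 7, 6, 3, 3, 2, 2, 2, 2, 1, 1, 1.
7 → bin 1 (remaining 3)
7 → bin 2 (remaining 3)
6 → bin 3 (remaining 4)
3 → bin 1 (remaining 0)
3 → bin 2 (remaining 0)
2 → bin 3 (remaining 2)
2 → bin 3 (remaining 0)
2 → bin 4 (remaining 8)
2 → bin 4 (remaining 6)
1 → bin 4 (remaining 5)
1 → bin 4 (remaining 4)
1 → bin 4 (remaining 3)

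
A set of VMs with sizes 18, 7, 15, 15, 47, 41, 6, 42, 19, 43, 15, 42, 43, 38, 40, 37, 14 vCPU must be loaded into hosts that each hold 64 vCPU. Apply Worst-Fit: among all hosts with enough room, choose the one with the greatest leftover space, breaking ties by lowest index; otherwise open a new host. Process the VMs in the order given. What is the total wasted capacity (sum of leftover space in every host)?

Put 18 vCPU in host 1; 46 vCPU remain.
Put 7 vCPU in host 1; 39 vCPU remain.
Put 15 vCPU in host 1; 24 vCPU remain.
Put 15 vCPU in host 1; 9 vCPU remain.
Put 47 vCPU in host 2; 17 vCPU remain.
Put 41 vCPU in host 3; 23 vCPU remain.
Put 6 vCPU in host 3; 17 vCPU remain.
Put 42 vCPU in host 4; 22 vCPU remain.
Put 19 vCPU in host 4; 3 vCPU remain.
Put 43 vCPU in host 5; 21 vCPU remain.
Put 15 vCPU in host 5; 6 vCPU remain.
Put 42 vCPU in host 6; 22 vCPU remain.
Put 43 vCPU in host 7; 21 vCPU remain.
Put 38 vCPU in host 8; 26 vCPU remain.
Put 40 vCPU in host 9; 24 vCPU remain.
Put 37 vCPU in host 10; 27 vCPU remain.
Put 14 vCPU in host 10; 13 vCPU remain.
10 hosts × 64 vCPU = 640 vCPU; used 482 vCPU; unused 158 vCPU.

158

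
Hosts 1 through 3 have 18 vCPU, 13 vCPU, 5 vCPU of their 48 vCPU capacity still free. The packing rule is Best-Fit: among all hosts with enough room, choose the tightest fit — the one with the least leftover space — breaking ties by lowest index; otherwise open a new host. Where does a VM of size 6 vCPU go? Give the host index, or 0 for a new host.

Hosts with room: host 1 (18 vCPU), host 2 (13 vCPU).
Tightest fit is host 2 with 13 vCPU free.

2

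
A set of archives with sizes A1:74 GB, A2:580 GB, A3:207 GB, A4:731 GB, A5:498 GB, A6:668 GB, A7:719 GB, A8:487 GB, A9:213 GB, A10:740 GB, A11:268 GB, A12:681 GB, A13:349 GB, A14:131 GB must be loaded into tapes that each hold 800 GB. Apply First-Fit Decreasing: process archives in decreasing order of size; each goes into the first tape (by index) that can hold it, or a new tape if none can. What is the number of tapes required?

Sorted descending: 740, 731, 719, 681, 668, 580, 498, 487, 349, 268, 213, 207, 131, 74.
740 GB → tape 1 (remaining 60 GB)
731 GB → tape 2 (remaining 69 GB)
719 GB → tape 3 (remaining 81 GB)
681 GB → tape 4 (remaining 119 GB)
668 GB → tape 5 (remaining 132 GB)
580 GB → tape 6 (remaining 220 GB)
498 GB → tape 7 (remaining 302 GB)
487 GB → tape 8 (remaining 313 GB)
349 GB → tape 9 (remaining 451 GB)
268 GB → tape 7 (remaining 34 GB)
213 GB → tape 6 (remaining 7 GB)
207 GB → tape 8 (remaining 106 GB)
131 GB → tape 5 (remaining 1 GB)
74 GB → tape 3 (remaining 7 GB)
Final tapes: [740] [731] [719,74] [681] [668,131] [580,213] [498,268] [487,207] [349].

9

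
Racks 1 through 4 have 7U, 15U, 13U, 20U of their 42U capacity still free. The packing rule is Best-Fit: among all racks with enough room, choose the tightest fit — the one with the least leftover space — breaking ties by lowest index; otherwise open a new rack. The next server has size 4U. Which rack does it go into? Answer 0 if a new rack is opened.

1

Racks with room: rack 1 (7U), rack 2 (15U), rack 3 (13U), rack 4 (20U).
Tightest fit is rack 1 with 7U free.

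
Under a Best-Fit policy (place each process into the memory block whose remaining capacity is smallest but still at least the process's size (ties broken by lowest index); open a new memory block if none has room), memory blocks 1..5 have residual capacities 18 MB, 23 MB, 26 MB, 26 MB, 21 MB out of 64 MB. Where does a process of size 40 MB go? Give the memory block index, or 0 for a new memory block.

No memory block has ≥ 40 MB free, so a new memory block is opened.

0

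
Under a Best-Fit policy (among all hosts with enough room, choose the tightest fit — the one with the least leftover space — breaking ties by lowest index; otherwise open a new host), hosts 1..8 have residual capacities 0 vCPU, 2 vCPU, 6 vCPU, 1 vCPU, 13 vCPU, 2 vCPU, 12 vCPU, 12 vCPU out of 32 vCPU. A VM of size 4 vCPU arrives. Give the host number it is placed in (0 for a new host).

Hosts with room: host 3 (6 vCPU), host 5 (13 vCPU), host 7 (12 vCPU), host 8 (12 vCPU).
Tightest fit is host 3 with 6 vCPU free.

3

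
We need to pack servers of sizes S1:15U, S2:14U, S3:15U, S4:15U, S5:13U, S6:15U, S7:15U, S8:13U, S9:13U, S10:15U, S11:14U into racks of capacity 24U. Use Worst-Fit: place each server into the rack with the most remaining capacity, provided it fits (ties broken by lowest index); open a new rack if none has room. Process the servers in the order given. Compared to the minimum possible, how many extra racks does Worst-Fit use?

0

Worst-Fit: [15] [14] [15] [15] [13] [15] [15] [13] [13] [15] [14] → 11 racks.
11 servers exceed 12U (half the capacity), and no two of those can share a rack, so at least 11 racks are needed.
So 11 is already optimal.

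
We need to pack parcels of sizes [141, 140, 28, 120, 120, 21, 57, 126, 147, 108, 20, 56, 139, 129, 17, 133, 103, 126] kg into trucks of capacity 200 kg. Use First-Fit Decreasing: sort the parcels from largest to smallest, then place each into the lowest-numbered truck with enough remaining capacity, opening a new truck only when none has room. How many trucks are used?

12

Sorted descending: 147, 141, 140, 139, 133, 129, 126, 126, 120, 120, 108, 103, 57, 56, 28, 21, 20, 17.
147 kg → truck 1 (remaining 53 kg)
141 kg → truck 2 (remaining 59 kg)
140 kg → truck 3 (remaining 60 kg)
139 kg → truck 4 (remaining 61 kg)
133 kg → truck 5 (remaining 67 kg)
129 kg → truck 6 (remaining 71 kg)
126 kg → truck 7 (remaining 74 kg)
126 kg → truck 8 (remaining 74 kg)
120 kg → truck 9 (remaining 80 kg)
120 kg → truck 10 (remaining 80 kg)
108 kg → truck 11 (remaining 92 kg)
103 kg → truck 12 (remaining 97 kg)
57 kg → truck 2 (remaining 2 kg)
56 kg → truck 3 (remaining 4 kg)
28 kg → truck 1 (remaining 25 kg)
21 kg → truck 1 (remaining 4 kg)
20 kg → truck 4 (remaining 41 kg)
17 kg → truck 4 (remaining 24 kg)
Final trucks: [147,28,21] [141,57] [140,56] [139,20,17] [133] [129] [126] [126] [120] [120] [108] [103].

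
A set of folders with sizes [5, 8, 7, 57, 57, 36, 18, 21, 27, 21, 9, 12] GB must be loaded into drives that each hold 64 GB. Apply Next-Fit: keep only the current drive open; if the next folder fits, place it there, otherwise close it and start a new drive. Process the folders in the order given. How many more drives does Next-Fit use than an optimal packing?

Next-Fit: [5,8,7] [57] [57] [36,18] [21,27] [21,9,12] → 6 drives.
Total size 278 GB; any packing needs at least ⌈278/64⌉ = 5 drives.
An optimal packing achieves that bound: [57,7] [57,5] [36,27] [21,21,18] [12,9,8] → 5 drives.
Excess: 6 − 5 = 1.

1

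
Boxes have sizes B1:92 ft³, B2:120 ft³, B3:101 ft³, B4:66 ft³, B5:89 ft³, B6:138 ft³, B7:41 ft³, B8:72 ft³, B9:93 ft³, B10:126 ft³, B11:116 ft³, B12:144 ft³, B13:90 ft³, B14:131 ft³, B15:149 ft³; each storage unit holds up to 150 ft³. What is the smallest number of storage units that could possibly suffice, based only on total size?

Total size = 92 + 120 + 101 + 66 + 89 + 138 + 41 + 72 + 93 + 126 + 116 + 144 + 90 + 131 + 149 = 1568 ft³.
⌈1568 / 150⌉ = 11.

11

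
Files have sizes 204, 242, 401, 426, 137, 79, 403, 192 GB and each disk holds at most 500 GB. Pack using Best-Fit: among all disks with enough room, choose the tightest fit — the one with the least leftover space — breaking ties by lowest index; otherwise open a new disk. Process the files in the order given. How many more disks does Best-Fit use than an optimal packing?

0

Best-Fit: [204,242] [401,79] [426] [137,192] [403] → 5 disks.
Total size 2084 GB; any packing needs at least ⌈2084/500⌉ = 5 disks.
So 5 is already optimal.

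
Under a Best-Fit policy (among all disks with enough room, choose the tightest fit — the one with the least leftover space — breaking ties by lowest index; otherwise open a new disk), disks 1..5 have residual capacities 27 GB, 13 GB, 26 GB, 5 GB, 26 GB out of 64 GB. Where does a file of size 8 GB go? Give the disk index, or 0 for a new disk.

2

Disks with room: disk 1 (27 GB), disk 2 (13 GB), disk 3 (26 GB), disk 5 (26 GB).
Tightest fit is disk 2 with 13 GB free.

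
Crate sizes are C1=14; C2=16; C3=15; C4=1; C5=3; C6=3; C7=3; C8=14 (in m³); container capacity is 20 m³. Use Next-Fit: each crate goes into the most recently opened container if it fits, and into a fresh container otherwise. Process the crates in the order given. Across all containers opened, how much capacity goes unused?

11

container 1: place C1 (14 m³), 6 m³ left
container 2: place C2 (16 m³), 4 m³ left
container 3: place C3 (15 m³), 5 m³ left
container 3: place C4 (1 m³), 4 m³ left
container 3: place C5 (3 m³), 1 m³ left
container 4: place C6 (3 m³), 17 m³ left
container 4: place C7 (3 m³), 14 m³ left
container 4: place C8 (14 m³), 0 m³ left
4 containers × 20 m³ = 80 m³; used 69 m³; unused 11 m³.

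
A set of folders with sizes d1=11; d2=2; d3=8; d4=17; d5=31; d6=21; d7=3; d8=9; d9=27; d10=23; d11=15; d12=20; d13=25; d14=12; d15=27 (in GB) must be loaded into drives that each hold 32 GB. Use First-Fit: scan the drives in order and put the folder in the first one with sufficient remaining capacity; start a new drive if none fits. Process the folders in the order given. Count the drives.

drive 1: place d1 (11 GB), 21 GB left
drive 1: place d2 (2 GB), 19 GB left
drive 1: place d3 (8 GB), 11 GB left
drive 2: place d4 (17 GB), 15 GB left
drive 3: place d5 (31 GB), 1 GB left
drive 4: place d6 (21 GB), 11 GB left
drive 1: place d7 (3 GB), 8 GB left
drive 2: place d8 (9 GB), 6 GB left
drive 5: place d9 (27 GB), 5 GB left
drive 6: place d10 (23 GB), 9 GB left
drive 7: place d11 (15 GB), 17 GB left
drive 8: place d12 (20 GB), 12 GB left
drive 9: place d13 (25 GB), 7 GB left
drive 7: place d14 (12 GB), 5 GB left
drive 10: place d15 (27 GB), 5 GB left

10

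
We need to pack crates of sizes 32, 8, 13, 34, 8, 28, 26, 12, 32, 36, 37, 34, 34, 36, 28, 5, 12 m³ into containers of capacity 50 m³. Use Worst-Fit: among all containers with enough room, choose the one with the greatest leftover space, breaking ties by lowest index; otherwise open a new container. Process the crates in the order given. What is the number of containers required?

11

Put 32 m³ in container 1; 18 m³ remain.
Put 8 m³ in container 1; 10 m³ remain.
Put 13 m³ in container 2; 37 m³ remain.
Put 34 m³ in container 2; 3 m³ remain.
Put 8 m³ in container 1; 2 m³ remain.
Put 28 m³ in container 3; 22 m³ remain.
Put 26 m³ in container 4; 24 m³ remain.
Put 12 m³ in container 4; 12 m³ remain.
Put 32 m³ in container 5; 18 m³ remain.
Put 36 m³ in container 6; 14 m³ remain.
Put 37 m³ in container 7; 13 m³ remain.
Put 34 m³ in container 8; 16 m³ remain.
Put 34 m³ in container 9; 16 m³ remain.
Put 36 m³ in container 10; 14 m³ remain.
Put 28 m³ in container 11; 22 m³ remain.
Put 5 m³ in container 3; 17 m³ remain.
Put 12 m³ in container 11; 10 m³ remain.
Final containers: [32,8,8] [13,34] [28,5] [26,12] [32] [36] [37] [34] [34] [36] [28,12].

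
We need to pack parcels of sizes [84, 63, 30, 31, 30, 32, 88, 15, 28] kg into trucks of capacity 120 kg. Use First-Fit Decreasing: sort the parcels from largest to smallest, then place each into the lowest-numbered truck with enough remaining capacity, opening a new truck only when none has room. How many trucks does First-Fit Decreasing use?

4 trucks

Sorted descending: 88, 84, 63, 32, 31, 30, 30, 28, 15.
truck 1: place 88 kg, 32 kg left
truck 2: place 84 kg, 36 kg left
truck 3: place 63 kg, 57 kg left
truck 1: place 32 kg, 0 kg left
truck 2: place 31 kg, 5 kg left
truck 3: place 30 kg, 27 kg left
truck 4: place 30 kg, 90 kg left
truck 4: place 28 kg, 62 kg left
truck 3: place 15 kg, 12 kg left
Final trucks: [88,32] [84,31] [63,30,15] [30,28].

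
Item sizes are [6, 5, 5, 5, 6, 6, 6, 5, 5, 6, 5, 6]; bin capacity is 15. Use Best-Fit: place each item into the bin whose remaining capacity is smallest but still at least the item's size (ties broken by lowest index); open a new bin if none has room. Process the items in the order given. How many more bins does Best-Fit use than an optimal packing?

1

Best-Fit: [6,5] [5,5,5] [6,6] [6,5] [6,5] [6] → 6 bins.
Total size 66; any packing needs at least ⌈66/15⌉ = 5 bins.
An optimal packing achieves that bound: [6,6] [6,6] [6,6] [5,5,5] [5,5,5] → 5 bins.
Excess: 6 − 5 = 1.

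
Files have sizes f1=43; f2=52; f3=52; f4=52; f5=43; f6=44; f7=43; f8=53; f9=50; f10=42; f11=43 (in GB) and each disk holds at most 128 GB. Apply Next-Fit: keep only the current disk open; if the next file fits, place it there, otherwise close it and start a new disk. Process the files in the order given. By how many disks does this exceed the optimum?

1

Next-Fit: [43,52] [52,52] [43,44] [43,53] [50,42] [43] → 6 disks.
Total size 517 GB; any packing needs at least ⌈517/128⌉ = 5 disks.
An optimal packing achieves that bound: [53,52] [52,52] [50,44] [43,43,42] [43,43] → 5 disks.
Excess: 6 − 5 = 1.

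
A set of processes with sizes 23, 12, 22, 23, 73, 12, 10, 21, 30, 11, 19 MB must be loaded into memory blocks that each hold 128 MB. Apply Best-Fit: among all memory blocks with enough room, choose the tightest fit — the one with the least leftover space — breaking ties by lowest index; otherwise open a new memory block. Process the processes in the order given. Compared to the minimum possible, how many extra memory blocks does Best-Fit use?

Best-Fit: [23,12,22,23,12,10,21] [73,30,11] [19] → 3 memory blocks.
Total size 256 MB; any packing needs at least ⌈256/128⌉ = 2 memory blocks.
An optimal packing achieves that bound: [73,23,22,10] [30,23,21,19,12,12,11] → 2 memory blocks.
Excess: 3 − 2 = 1.

1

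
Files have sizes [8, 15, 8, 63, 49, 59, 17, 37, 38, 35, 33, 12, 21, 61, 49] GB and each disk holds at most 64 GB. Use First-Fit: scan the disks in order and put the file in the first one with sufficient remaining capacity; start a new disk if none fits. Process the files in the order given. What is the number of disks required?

8 GB → disk 1 (remaining 56 GB)
15 GB → disk 1 (remaining 41 GB)
8 GB → disk 1 (remaining 33 GB)
63 GB → disk 2 (remaining 1 GB)
49 GB → disk 3 (remaining 15 GB)
59 GB → disk 4 (remaining 5 GB)
17 GB → disk 1 (remaining 16 GB)
37 GB → disk 5 (remaining 27 GB)
38 GB → disk 6 (remaining 26 GB)
35 GB → disk 7 (remaining 29 GB)
33 GB → disk 8 (remaining 31 GB)
12 GB → disk 1 (remaining 4 GB)
21 GB → disk 5 (remaining 6 GB)
61 GB → disk 9 (remaining 3 GB)
49 GB → disk 10 (remaining 15 GB)

10 disks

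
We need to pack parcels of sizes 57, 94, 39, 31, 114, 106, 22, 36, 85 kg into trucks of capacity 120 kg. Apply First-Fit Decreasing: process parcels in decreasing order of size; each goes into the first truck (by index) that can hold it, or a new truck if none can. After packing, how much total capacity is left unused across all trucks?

136

Sorted descending: 114, 106, 94, 85, 57, 39, 36, 31, 22.
truck 1: place 114 kg, 6 kg left
truck 2: place 106 kg, 14 kg left
truck 3: place 94 kg, 26 kg left
truck 4: place 85 kg, 35 kg left
truck 5: place 57 kg, 63 kg left
truck 5: place 39 kg, 24 kg left
truck 6: place 36 kg, 84 kg left
truck 4: place 31 kg, 4 kg left
truck 3: place 22 kg, 4 kg left
6 trucks × 120 kg = 720 kg; used 584 kg; unused 136 kg.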